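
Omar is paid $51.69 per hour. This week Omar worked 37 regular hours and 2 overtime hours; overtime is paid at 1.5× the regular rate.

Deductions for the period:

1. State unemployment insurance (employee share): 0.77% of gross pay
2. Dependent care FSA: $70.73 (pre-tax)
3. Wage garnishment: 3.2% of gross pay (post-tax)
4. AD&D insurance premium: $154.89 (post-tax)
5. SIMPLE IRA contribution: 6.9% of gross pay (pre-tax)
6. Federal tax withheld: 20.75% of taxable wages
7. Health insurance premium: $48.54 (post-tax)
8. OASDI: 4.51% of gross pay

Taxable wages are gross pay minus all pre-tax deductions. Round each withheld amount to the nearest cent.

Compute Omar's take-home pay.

Regular pay: 37 × $51.69 = $1,912.53
Overtime pay: 2 × $51.69 × 1.5 = $155.07
Gross pay = $1,912.53 + $155.07 = $2,067.60
SIMPLE IRA contribution: $2,067.60 × 0.069 = $142.66
Dependent care FSA: $70.73
Pre-tax total = $142.66 + $70.73 = $213.39
Taxable wages = $2,067.60 − $213.39 = $1,854.21
Federal tax withheld: $1,854.21 × 0.2075 = $384.75
OASDI: $2,067.60 × 0.0451 = $93.25
State unemployment insurance (employee share): $2,067.60 × 0.0077 = $15.92
AD&D insurance premium: $154.89
Wage garnishment: $2,067.60 × 0.032 = $66.16
Health insurance premium: $48.54
Total deductions = $142.66 + $70.73 + $384.75 + $93.25 + $15.92 + $154.89 + $66.16 + $48.54 = $976.90
Net pay = $2,067.60 − $976.90 = $1,090.70

$1,090.70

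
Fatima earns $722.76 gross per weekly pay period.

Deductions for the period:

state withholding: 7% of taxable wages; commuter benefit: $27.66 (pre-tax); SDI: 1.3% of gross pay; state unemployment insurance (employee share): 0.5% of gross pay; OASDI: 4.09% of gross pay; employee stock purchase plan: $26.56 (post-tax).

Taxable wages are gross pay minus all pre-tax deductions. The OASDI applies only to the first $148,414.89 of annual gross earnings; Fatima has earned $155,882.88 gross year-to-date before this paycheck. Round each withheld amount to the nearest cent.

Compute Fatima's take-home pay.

$606.87

Commuter benefit: $27.66
Taxable wages = $722.76 − $27.66 = $695.10
State withholding: $695.10 × 0.07 = $48.66
OASDI: annual cap $148,414.89 already reached (YTD $155,882.88), so $0.00
State unemployment insurance (employee share): $722.76 × 0.005 = $3.61
SDI: $722.76 × 0.013 = $9.40
Employee stock purchase plan: $26.56
Total deductions = $27.66 + $48.66 + $0.00 + $3.61 + $9.40 + $26.56 = $115.89
Net pay = $722.76 − $115.89 = $606.87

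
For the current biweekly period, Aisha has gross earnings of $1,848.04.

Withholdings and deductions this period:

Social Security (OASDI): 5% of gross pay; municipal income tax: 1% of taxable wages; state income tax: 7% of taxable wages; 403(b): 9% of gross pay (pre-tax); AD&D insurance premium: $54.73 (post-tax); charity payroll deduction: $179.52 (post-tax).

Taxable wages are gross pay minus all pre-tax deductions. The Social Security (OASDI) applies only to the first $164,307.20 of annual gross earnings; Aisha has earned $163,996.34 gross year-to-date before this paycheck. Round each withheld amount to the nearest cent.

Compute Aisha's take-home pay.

403(b): $1,848.04 × 0.09 = $166.32
Taxable wages = $1,848.04 − $166.32 = $1,681.72
Municipal income tax: $1,681.72 × 0.01 = $16.82
State income tax: $1,681.72 × 0.07 = $117.72
Social Security (OASDI): only $164,307.20 − $163,996.34 = $310.86 of this check is subject → $310.86 × 0.05 = $15.54
AD&D insurance premium: $54.73
Charity payroll deduction: $179.52
Total deductions = $166.32 + $16.82 + $117.72 + $15.54 + $54.73 + $179.52 = $550.65
Net pay = $1,848.04 − $550.65 = $1,297.39

$1,297.39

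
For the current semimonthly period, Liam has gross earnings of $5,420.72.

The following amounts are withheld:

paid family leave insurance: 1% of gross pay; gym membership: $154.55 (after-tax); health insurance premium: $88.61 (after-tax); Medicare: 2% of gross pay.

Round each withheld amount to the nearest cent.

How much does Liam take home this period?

$5,014.94

Paid family leave insurance: $5,420.72 × 0.01 = $54.21
Medicare: $5,420.72 × 0.02 = $108.41
Gym membership: $154.55
Health insurance premium: $88.61
Total deductions = $54.21 + $108.41 + $154.55 + $88.61 = $405.78
Net pay = $5,420.72 − $405.78 = $5,014.94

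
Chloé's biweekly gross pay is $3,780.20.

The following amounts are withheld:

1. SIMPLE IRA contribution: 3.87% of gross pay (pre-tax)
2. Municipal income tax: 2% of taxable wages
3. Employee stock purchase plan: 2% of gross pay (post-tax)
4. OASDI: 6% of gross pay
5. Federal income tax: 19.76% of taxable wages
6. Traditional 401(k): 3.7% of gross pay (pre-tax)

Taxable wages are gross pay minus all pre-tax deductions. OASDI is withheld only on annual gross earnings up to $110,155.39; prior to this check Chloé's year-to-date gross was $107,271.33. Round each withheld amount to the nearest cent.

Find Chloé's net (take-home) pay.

$2,485.10

SIMPLE IRA contribution: $3,780.20 × 0.0387 = $146.29
Traditional 401(k): $3,780.20 × 0.037 = $139.87
Pre-tax total = $146.29 + $139.87 = $286.16
Taxable wages = $3,780.20 − $286.16 = $3,494.04
Municipal income tax: $3,494.04 × 0.02 = $69.88
Federal income tax: $3,494.04 × 0.1976 = $690.42
OASDI: only $110,155.39 − $107,271.33 = $2,884.06 of this check is subject → $2,884.06 × 0.06 = $173.04
Employee stock purchase plan: $3,780.20 × 0.02 = $75.60
Total deductions = $146.29 + $139.87 + $69.88 + $690.42 + $173.04 + $75.60 = $1,295.10
Net pay = $3,780.20 − $1,295.10 = $2,485.10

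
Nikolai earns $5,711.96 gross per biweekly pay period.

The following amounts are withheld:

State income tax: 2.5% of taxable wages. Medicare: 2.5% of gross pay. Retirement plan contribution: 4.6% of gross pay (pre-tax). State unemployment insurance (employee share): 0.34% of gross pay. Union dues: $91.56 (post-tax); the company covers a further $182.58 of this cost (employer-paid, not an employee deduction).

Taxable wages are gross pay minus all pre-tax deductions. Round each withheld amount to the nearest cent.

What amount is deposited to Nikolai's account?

$5,059.20

Retirement plan contribution: $5,711.96 × 0.046 = $262.75
Taxable wages = $5,711.96 − $262.75 = $5,449.21
State income tax: $5,449.21 × 0.025 = $136.23
Medicare: $5,711.96 × 0.025 = $142.80
State unemployment insurance (employee share): $5,711.96 × 0.0034 = $19.42
Union dues: $91.56
(Employer's $182.58 toward union dues is not withheld from the employee.)
Total deductions = $262.75 + $136.23 + $142.80 + $19.42 + $91.56 = $652.76
Net pay = $5,711.96 − $652.76 = $5,059.20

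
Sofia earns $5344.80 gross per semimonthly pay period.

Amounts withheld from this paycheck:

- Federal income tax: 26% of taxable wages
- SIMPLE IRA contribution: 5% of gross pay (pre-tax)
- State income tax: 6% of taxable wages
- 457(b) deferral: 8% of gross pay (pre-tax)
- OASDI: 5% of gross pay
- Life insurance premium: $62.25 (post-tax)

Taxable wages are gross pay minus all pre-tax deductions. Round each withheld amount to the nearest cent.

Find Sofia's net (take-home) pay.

$2832.50

457(b) deferral: $5344.80 × 0.08 = $427.58
SIMPLE IRA contribution: $5344.80 × 0.05 = $267.24
Pre-tax total = $427.58 + $267.24 = $694.82
Taxable wages = $5344.80 − $694.82 = $4649.98
State income tax: $4649.98 × 0.06 = $279.00
Federal income tax: $4649.98 × 0.26 = $1208.99
OASDI: $5344.80 × 0.05 = $267.24
Life insurance premium: $62.25
Total deductions = $427.58 + $267.24 + $279.00 + $1208.99 + $267.24 + $62.25 = $2512.30
Net pay = $5344.80 − $2512.30 = $2832.50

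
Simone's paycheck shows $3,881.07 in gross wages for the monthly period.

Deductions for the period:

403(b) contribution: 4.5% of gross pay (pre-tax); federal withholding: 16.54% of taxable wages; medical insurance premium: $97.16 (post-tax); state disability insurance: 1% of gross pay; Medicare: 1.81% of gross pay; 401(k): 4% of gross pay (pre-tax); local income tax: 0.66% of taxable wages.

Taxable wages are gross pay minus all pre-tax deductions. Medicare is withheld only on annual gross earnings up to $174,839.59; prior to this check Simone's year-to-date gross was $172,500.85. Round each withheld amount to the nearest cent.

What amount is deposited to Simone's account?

401(k): $3,881.07 × 0.04 = $155.24
403(b) contribution: $3,881.07 × 0.045 = $174.65
Pre-tax total = $155.24 + $174.65 = $329.89
Taxable wages = $3,881.07 − $329.89 = $3,551.18
Federal withholding: $3,551.18 × 0.1654 = $587.37
Local income tax: $3,551.18 × 0.0066 = $23.44
Medicare: only $174,839.59 − $172,500.85 = $2,338.74 of this check is subject → $2,338.74 × 0.0181 = $42.33
State disability insurance: $3,881.07 × 0.01 = $38.81
Medical insurance premium: $97.16
Total deductions = $155.24 + $174.65 + $587.37 + $23.44 + $42.33 + $38.81 + $97.16 = $1,119.00
Net pay = $3,881.07 − $1,119.00 = $2,762.07

$2,762.07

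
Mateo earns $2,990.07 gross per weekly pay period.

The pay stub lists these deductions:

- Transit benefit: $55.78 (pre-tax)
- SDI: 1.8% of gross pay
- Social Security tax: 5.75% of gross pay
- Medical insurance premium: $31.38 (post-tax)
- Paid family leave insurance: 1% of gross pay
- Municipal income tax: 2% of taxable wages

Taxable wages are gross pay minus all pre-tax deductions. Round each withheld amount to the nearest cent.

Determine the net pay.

Transit benefit: $55.78
Taxable wages = $2,990.07 − $55.78 = $2,934.29
Municipal income tax: $2,934.29 × 0.02 = $58.69
Social Security tax: $2,990.07 × 0.0575 = $171.93
Paid family leave insurance: $2,990.07 × 0.01 = $29.90
SDI: $2,990.07 × 0.018 = $53.82
Medical insurance premium: $31.38
Total deductions = $55.78 + $58.69 + $171.93 + $29.90 + $53.82 + $31.38 = $401.50
Net pay = $2,990.07 − $401.50 = $2,588.57

$2,588.57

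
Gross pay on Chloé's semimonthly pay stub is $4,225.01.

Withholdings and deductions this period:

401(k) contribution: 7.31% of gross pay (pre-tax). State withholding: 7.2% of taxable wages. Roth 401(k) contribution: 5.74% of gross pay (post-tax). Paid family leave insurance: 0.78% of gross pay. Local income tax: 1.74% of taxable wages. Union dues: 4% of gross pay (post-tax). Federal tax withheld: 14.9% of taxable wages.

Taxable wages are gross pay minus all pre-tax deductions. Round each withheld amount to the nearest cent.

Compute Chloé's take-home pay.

401(k) contribution: $4,225.01 × 0.0731 = $308.85
Taxable wages = $4,225.01 − $308.85 = $3,916.16
State withholding: $3,916.16 × 0.072 = $281.96
Local income tax: $3,916.16 × 0.0174 = $68.14
Federal tax withheld: $3,916.16 × 0.149 = $583.51
Paid family leave insurance: $4,225.01 × 0.0078 = $32.96
Union dues: $4,225.01 × 0.04 = $169.00
Roth 401(k) contribution: $4,225.01 × 0.0574 = $242.52
Total deductions = $308.85 + $281.96 + $68.14 + $583.51 + $32.96 + $169.00 + $242.52 = $1,686.94
Net pay = $4,225.01 − $1,686.94 = $2,538.07

$2,538.07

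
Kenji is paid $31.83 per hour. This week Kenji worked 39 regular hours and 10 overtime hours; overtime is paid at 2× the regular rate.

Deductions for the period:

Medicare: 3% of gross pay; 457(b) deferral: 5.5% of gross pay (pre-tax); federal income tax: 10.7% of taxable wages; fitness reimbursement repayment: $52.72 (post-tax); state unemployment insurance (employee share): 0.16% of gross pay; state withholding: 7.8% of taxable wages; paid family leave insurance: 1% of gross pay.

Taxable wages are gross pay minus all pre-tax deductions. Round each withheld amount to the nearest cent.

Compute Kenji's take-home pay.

$1,315.52

Regular pay: 39 × $31.83 = $1,241.37
Overtime pay: 10 × $31.83 × 2 = $636.60
Gross pay = $1,241.37 + $636.60 = $1,877.97
457(b) deferral: $1,877.97 × 0.055 = $103.29
Taxable wages = $1,877.97 − $103.29 = $1,774.68
State withholding: $1,774.68 × 0.078 = $138.43
Federal income tax: $1,774.68 × 0.107 = $189.89
Paid family leave insurance: $1,877.97 × 0.01 = $18.78
State unemployment insurance (employee share): $1,877.97 × 0.0016 = $3.00
Medicare: $1,877.97 × 0.03 = $56.34
Fitness reimbursement repayment: $52.72
Total deductions = $103.29 + $138.43 + $189.89 + $18.78 + $3.00 + $56.34 + $52.72 = $562.45
Net pay = $1,877.97 − $562.45 = $1,315.52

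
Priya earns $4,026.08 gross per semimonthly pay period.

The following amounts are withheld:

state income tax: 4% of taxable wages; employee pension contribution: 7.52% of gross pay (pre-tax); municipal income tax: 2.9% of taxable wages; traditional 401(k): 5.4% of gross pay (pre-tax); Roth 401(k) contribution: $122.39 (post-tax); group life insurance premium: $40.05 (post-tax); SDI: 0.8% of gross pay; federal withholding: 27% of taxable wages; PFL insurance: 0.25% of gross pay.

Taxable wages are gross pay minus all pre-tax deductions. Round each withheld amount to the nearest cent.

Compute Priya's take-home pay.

$2,112.68

Traditional 401(k): $4,026.08 × 0.054 = $217.41
Employee pension contribution: $4,026.08 × 0.0752 = $302.76
Pre-tax total = $217.41 + $302.76 = $520.17
Taxable wages = $4,026.08 − $520.17 = $3,505.91
Federal withholding: $3,505.91 × 0.27 = $946.60
Municipal income tax: $3,505.91 × 0.029 = $101.67
State income tax: $3,505.91 × 0.04 = $140.24
SDI: $4,026.08 × 0.008 = $32.21
PFL insurance: $4,026.08 × 0.0025 = $10.07
Group life insurance premium: $40.05
Roth 401(k) contribution: $122.39
Total deductions = $217.41 + $302.76 + $946.60 + $101.67 + $140.24 + $32.21 + $10.07 + $40.05 + $122.39 = $1,913.40
Net pay = $4,026.08 − $1,913.40 = $2,112.68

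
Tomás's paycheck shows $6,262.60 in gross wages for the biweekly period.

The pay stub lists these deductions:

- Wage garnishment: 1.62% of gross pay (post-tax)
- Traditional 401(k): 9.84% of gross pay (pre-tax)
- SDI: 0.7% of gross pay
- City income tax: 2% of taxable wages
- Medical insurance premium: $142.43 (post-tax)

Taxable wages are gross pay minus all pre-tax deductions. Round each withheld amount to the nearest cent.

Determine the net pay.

$5,245.71

Traditional 401(k): $6,262.60 × 0.0984 = $616.24
Taxable wages = $6,262.60 − $616.24 = $5,646.36
City income tax: $5,646.36 × 0.02 = $112.93
SDI: $6,262.60 × 0.007 = $43.84
Medical insurance premium: $142.43
Wage garnishment: $6,262.60 × 0.0162 = $101.45
Total deductions = $616.24 + $112.93 + $43.84 + $142.43 + $101.45 = $1,016.89
Net pay = $6,262.60 − $1,016.89 = $5,245.71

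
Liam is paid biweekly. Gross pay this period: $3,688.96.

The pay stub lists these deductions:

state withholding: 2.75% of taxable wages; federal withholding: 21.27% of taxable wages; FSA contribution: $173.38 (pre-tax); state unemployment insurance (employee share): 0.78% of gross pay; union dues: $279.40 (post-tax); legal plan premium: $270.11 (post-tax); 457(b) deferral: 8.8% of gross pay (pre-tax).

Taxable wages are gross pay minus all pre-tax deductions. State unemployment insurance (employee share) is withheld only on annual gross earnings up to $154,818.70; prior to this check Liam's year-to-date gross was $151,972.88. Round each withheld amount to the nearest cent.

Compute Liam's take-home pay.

FSA contribution: $173.38
457(b) deferral: $3,688.96 × 0.088 = $324.63
Pre-tax total = $173.38 + $324.63 = $498.01
Taxable wages = $3,688.96 − $498.01 = $3,190.95
Federal withholding: $3,190.95 × 0.2127 = $678.72
State withholding: $3,190.95 × 0.0275 = $87.75
State unemployment insurance (employee share): only $154,818.70 − $151,972.88 = $2,845.82 of this check is subject → $2,845.82 × 0.0078 = $22.20
Legal plan premium: $270.11
Union dues: $279.40
Total deductions = $173.38 + $324.63 + $678.72 + $87.75 + $22.20 + $270.11 + $279.40 = $1,836.19
Net pay = $3,688.96 − $1,836.19 = $1,852.77

$1,852.77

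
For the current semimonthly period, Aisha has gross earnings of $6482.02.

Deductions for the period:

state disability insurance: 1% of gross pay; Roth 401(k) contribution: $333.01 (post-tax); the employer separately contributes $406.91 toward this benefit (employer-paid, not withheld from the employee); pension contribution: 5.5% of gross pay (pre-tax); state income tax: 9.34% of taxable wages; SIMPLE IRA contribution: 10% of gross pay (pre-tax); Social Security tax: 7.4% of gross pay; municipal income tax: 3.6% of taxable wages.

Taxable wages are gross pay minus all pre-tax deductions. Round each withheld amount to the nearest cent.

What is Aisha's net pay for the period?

Pension contribution: $6482.02 × 0.055 = $356.51
SIMPLE IRA contribution: $6482.02 × 0.1 = $648.20
Pre-tax total = $356.51 + $648.20 = $1004.71
Taxable wages = $6482.02 − $1004.71 = $5477.31
State income tax: $5477.31 × 0.0934 = $511.58
Municipal income tax: $5477.31 × 0.036 = $197.18
State disability insurance: $6482.02 × 0.01 = $64.82
Social Security tax: $6482.02 × 0.074 = $479.67
Roth 401(k) contribution: $333.01
(Employer's $406.91 toward Roth 401(k) contribution is not withheld from the employee.)
Total deductions = $356.51 + $648.20 + $511.58 + $197.18 + $64.82 + $479.67 + $333.01 = $2590.97
Net pay = $6482.02 − $2590.97 = $3891.05

$3891.05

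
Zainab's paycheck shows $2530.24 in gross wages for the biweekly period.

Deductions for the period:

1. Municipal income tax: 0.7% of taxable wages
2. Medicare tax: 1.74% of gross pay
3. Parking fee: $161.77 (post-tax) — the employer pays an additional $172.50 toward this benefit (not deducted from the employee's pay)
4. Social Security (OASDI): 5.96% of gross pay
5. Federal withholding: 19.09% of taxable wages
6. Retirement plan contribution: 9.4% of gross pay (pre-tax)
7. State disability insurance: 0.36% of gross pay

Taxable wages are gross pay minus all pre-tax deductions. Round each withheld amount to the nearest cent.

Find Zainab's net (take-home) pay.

$1473.02

Retirement plan contribution: $2530.24 × 0.094 = $237.84
Taxable wages = $2530.24 − $237.84 = $2292.40
Federal withholding: $2292.40 × 0.1909 = $437.62
Municipal income tax: $2292.40 × 0.007 = $16.05
Social Security (OASDI): $2530.24 × 0.0596 = $150.80
State disability insurance: $2530.24 × 0.0036 = $9.11
Medicare tax: $2530.24 × 0.0174 = $44.03
Parking fee: $161.77
(Employer's $172.50 toward parking fee is not withheld from the employee.)
Total deductions = $237.84 + $437.62 + $16.05 + $150.80 + $9.11 + $44.03 + $161.77 = $1057.22
Net pay = $2530.24 − $1057.22 = $1473.02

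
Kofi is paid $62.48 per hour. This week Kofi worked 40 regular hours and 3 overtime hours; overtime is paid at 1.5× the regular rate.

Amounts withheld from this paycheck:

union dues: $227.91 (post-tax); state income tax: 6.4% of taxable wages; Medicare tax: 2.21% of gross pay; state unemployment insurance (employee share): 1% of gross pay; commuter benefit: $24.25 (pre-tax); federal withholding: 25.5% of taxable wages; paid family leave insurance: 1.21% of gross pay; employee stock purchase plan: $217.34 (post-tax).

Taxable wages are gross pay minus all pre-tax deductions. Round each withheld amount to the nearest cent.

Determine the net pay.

Regular pay: 40 × $62.48 = $2499.20
Overtime pay: 3 × $62.48 × 1.5 = $281.16
Gross pay = $2499.20 + $281.16 = $2780.36
Commuter benefit: $24.25
Taxable wages = $2780.36 − $24.25 = $2756.11
Federal withholding: $2756.11 × 0.255 = $702.81
State income tax: $2756.11 × 0.064 = $176.39
State unemployment insurance (employee share): $2780.36 × 0.01 = $27.80
Paid family leave insurance: $2780.36 × 0.0121 = $33.64
Medicare tax: $2780.36 × 0.0221 = $61.45
Union dues: $227.91
Employee stock purchase plan: $217.34
Total deductions = $24.25 + $702.81 + $176.39 + $27.80 + $33.64 + $61.45 + $227.91 + $217.34 = $1471.59
Net pay = $2780.36 − $1471.59 = $1308.77

$1308.77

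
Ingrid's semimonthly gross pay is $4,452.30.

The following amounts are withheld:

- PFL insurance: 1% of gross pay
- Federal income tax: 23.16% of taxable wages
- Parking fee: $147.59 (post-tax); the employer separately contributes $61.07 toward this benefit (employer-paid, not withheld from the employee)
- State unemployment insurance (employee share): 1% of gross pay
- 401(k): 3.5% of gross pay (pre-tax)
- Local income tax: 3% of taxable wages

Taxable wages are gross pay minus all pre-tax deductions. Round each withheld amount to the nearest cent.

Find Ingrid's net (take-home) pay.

401(k): $4,452.30 × 0.035 = $155.83
Taxable wages = $4,452.30 − $155.83 = $4,296.47
Local income tax: $4,296.47 × 0.03 = $128.89
Federal income tax: $4,296.47 × 0.2316 = $995.06
State unemployment insurance (employee share): $4,452.30 × 0.01 = $44.52
PFL insurance: $4,452.30 × 0.01 = $44.52
Parking fee: $147.59
(Employer's $61.07 toward parking fee is not withheld from the employee.)
Total deductions = $155.83 + $128.89 + $995.06 + $44.52 + $44.52 + $147.59 = $1,516.41
Net pay = $4,452.30 − $1,516.41 = $2,935.89

$2,935.89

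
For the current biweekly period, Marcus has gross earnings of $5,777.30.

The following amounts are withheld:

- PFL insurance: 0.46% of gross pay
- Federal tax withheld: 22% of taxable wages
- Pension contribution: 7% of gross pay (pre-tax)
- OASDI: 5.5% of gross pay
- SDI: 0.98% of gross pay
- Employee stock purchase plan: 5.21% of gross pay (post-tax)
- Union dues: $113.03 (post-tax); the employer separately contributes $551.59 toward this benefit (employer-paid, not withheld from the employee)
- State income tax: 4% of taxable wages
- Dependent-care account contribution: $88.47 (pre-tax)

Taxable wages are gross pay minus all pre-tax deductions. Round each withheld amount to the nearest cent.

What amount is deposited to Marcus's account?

$3,095.49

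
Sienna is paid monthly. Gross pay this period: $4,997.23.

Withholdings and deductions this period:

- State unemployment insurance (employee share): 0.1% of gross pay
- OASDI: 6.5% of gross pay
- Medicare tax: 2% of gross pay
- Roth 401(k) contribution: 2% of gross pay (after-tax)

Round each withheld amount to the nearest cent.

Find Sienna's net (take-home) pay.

$4,467.53

OASDI: $4,997.23 × 0.065 = $324.82
Medicare tax: $4,997.23 × 0.02 = $99.94
State unemployment insurance (employee share): $4,997.23 × 0.001 = $5.00
Roth 401(k) contribution: $4,997.23 × 0.02 = $99.94
Total deductions = $324.82 + $99.94 + $5.00 + $99.94 = $529.70
Net pay = $4,997.23 − $529.70 = $4,467.53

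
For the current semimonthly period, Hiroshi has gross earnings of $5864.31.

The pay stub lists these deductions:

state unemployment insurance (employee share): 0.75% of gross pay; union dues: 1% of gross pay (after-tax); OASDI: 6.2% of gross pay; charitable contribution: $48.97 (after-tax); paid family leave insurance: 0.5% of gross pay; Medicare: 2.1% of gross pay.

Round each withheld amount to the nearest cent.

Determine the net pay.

$5196.66

Paid family leave insurance: $5864.31 × 0.005 = $29.32
State unemployment insurance (employee share): $5864.31 × 0.0075 = $43.98
OASDI: $5864.31 × 0.062 = $363.59
Medicare: $5864.31 × 0.021 = $123.15
Charitable contribution: $48.97
Union dues: $5864.31 × 0.01 = $58.64
Total deductions = $29.32 + $43.98 + $363.59 + $123.15 + $48.97 + $58.64 = $667.65
Net pay = $5864.31 − $667.65 = $5196.66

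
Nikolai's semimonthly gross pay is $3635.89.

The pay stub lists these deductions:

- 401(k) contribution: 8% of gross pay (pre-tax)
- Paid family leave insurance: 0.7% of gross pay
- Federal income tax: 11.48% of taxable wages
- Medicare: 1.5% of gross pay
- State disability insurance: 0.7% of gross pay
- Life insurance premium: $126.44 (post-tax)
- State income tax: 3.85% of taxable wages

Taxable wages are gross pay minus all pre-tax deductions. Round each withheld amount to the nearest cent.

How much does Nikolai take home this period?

401(k) contribution: $3635.89 × 0.08 = $290.87
Taxable wages = $3635.89 − $290.87 = $3345.02
State income tax: $3345.02 × 0.0385 = $128.78
Federal income tax: $3345.02 × 0.1148 = $384.01
Paid family leave insurance: $3635.89 × 0.007 = $25.45
State disability insurance: $3635.89 × 0.007 = $25.45
Medicare: $3635.89 × 0.015 = $54.54
Life insurance premium: $126.44
Total deductions = $290.87 + $128.78 + $384.01 + $25.45 + $25.45 + $54.54 + $126.44 = $1035.54
Net pay = $3635.89 − $1035.54 = $2600.35

$2600.35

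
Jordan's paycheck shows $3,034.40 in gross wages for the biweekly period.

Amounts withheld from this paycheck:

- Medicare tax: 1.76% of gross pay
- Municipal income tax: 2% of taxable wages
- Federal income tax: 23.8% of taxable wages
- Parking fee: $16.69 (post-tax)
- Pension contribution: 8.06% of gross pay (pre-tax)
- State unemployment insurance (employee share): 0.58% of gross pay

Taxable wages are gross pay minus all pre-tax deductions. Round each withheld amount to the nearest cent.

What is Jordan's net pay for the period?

Pension contribution: $3,034.40 × 0.0806 = $244.57
Taxable wages = $3,034.40 − $244.57 = $2,789.83
Federal income tax: $2,789.83 × 0.238 = $663.98
Municipal income tax: $2,789.83 × 0.02 = $55.80
Medicare tax: $3,034.40 × 0.0176 = $53.41
State unemployment insurance (employee share): $3,034.40 × 0.0058 = $17.60
Parking fee: $16.69
Total deductions = $244.57 + $663.98 + $55.80 + $53.41 + $17.60 + $16.69 = $1,052.05
Net pay = $3,034.40 − $1,052.05 = $1,982.35

$1,982.35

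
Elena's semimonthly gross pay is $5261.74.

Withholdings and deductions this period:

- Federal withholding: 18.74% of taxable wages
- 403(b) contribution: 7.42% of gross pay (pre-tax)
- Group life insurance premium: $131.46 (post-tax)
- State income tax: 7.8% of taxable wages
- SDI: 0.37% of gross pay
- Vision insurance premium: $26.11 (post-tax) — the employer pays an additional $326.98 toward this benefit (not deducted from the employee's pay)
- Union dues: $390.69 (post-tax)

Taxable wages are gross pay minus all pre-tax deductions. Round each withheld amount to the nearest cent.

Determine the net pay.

403(b) contribution: $5261.74 × 0.0742 = $390.42
Taxable wages = $5261.74 − $390.42 = $4871.32
Federal withholding: $4871.32 × 0.1874 = $912.89
State income tax: $4871.32 × 0.078 = $379.96
SDI: $5261.74 × 0.0037 = $19.47
Vision insurance premium: $26.11
Union dues: $390.69
Group life insurance premium: $131.46
(Employer's $326.98 toward vision insurance premium is not withheld from the employee.)
Total deductions = $390.42 + $912.89 + $379.96 + $19.47 + $26.11 + $390.69 + $131.46 = $2251.00
Net pay = $5261.74 − $2251.00 = $3010.74

$3010.74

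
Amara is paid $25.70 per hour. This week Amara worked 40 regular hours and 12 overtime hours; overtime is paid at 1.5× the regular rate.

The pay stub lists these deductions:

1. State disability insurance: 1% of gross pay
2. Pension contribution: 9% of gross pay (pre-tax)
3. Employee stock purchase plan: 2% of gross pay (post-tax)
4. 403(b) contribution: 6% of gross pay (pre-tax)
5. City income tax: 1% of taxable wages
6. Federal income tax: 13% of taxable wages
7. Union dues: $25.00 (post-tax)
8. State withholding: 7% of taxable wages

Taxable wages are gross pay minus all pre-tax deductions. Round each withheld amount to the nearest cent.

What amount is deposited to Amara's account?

$931.22

Regular pay: 40 × $25.70 = $1,028.00
Overtime pay: 12 × $25.70 × 1.5 = $462.60
Gross pay = $1,028.00 + $462.60 = $1,490.60
Pension contribution: $1,490.60 × 0.09 = $134.15
403(b) contribution: $1,490.60 × 0.06 = $89.44
Pre-tax total = $134.15 + $89.44 = $223.59
Taxable wages = $1,490.60 − $223.59 = $1,267.01
City income tax: $1,267.01 × 0.01 = $12.67
Federal income tax: $1,267.01 × 0.13 = $164.71
State withholding: $1,267.01 × 0.07 = $88.69
State disability insurance: $1,490.60 × 0.01 = $14.91
Union dues: $25.00
Employee stock purchase plan: $1,490.60 × 0.02 = $29.81
Total deductions = $134.15 + $89.44 + $12.67 + $164.71 + $88.69 + $14.91 + $25.00 + $29.81 = $559.38
Net pay = $1,490.60 − $559.38 = $931.22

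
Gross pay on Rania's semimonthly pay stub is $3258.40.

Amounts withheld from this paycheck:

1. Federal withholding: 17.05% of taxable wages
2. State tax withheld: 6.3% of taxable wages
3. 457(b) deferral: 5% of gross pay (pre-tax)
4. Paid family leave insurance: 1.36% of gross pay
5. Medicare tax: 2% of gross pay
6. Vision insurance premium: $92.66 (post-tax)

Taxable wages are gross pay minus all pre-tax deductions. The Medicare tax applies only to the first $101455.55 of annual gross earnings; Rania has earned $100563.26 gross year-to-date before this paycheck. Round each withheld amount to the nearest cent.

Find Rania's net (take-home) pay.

$2217.86

457(b) deferral: $3258.40 × 0.05 = $162.92
Taxable wages = $3258.40 − $162.92 = $3095.48
State tax withheld: $3095.48 × 0.063 = $195.02
Federal withholding: $3095.48 × 0.1705 = $527.78
Medicare tax: only $101455.55 − $100563.26 = $892.29 of this check is subject → $892.29 × 0.02 = $17.85
Paid family leave insurance: $3258.40 × 0.0136 = $44.31
Vision insurance premium: $92.66
Total deductions = $162.92 + $195.02 + $527.78 + $17.85 + $44.31 + $92.66 = $1040.54
Net pay = $3258.40 − $1040.54 = $2217.86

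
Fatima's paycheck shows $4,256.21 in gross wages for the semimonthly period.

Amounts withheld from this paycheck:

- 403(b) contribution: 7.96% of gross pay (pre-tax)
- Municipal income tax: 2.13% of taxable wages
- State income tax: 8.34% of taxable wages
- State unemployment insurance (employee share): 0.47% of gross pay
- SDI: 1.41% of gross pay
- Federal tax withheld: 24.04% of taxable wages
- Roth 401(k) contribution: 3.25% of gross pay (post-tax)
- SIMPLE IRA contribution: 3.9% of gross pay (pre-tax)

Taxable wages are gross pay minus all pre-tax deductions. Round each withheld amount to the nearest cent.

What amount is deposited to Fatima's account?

$2,238.47

403(b) contribution: $4,256.21 × 0.0796 = $338.79
SIMPLE IRA contribution: $4,256.21 × 0.039 = $165.99
Pre-tax total = $338.79 + $165.99 = $504.78
Taxable wages = $4,256.21 − $504.78 = $3,751.43
Federal tax withheld: $3,751.43 × 0.2404 = $901.84
Municipal income tax: $3,751.43 × 0.0213 = $79.91
State income tax: $3,751.43 × 0.0834 = $312.87
SDI: $4,256.21 × 0.0141 = $60.01
State unemployment insurance (employee share): $4,256.21 × 0.0047 = $20.00
Roth 401(k) contribution: $4,256.21 × 0.0325 = $138.33
Total deductions = $338.79 + $165.99 + $901.84 + $79.91 + $312.87 + $60.01 + $20.00 + $138.33 = $2,017.74
Net pay = $4,256.21 − $2,017.74 = $2,238.47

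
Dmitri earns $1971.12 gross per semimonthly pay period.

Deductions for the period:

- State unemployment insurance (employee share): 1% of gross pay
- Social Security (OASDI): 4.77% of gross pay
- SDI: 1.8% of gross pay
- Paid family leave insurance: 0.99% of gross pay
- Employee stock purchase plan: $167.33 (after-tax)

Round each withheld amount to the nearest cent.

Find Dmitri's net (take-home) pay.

$1635.07

SDI: $1971.12 × 0.018 = $35.48
Paid family leave insurance: $1971.12 × 0.0099 = $19.51
State unemployment insurance (employee share): $1971.12 × 0.01 = $19.71
Social Security (OASDI): $1971.12 × 0.0477 = $94.02
Employee stock purchase plan: $167.33
Total deductions = $35.48 + $19.51 + $19.71 + $94.02 + $167.33 = $336.05
Net pay = $1971.12 − $336.05 = $1635.07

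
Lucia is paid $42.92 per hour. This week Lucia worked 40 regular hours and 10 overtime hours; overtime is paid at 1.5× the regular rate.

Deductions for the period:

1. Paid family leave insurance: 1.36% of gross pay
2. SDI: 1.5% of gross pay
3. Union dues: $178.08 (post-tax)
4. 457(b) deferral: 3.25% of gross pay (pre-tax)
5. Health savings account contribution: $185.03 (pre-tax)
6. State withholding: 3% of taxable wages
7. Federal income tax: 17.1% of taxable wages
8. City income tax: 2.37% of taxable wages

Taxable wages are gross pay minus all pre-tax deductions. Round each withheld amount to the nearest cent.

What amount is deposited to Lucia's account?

$1,381.65

Regular pay: 40 × $42.92 = $1,716.80
Overtime pay: 10 × $42.92 × 1.5 = $643.80
Gross pay = $1,716.80 + $643.80 = $2,360.60
457(b) deferral: $2,360.60 × 0.0325 = $76.72
Health savings account contribution: $185.03
Pre-tax total = $76.72 + $185.03 = $261.75
Taxable wages = $2,360.60 − $261.75 = $2,098.85
Federal income tax: $2,098.85 × 0.171 = $358.90
City income tax: $2,098.85 × 0.0237 = $49.74
State withholding: $2,098.85 × 0.03 = $62.97
Paid family leave insurance: $2,360.60 × 0.0136 = $32.10
SDI: $2,360.60 × 0.015 = $35.41
Union dues: $178.08
Total deductions = $76.72 + $185.03 + $358.90 + $49.74 + $62.97 + $32.10 + $35.41 + $178.08 = $978.95
Net pay = $2,360.60 − $978.95 = $1,381.65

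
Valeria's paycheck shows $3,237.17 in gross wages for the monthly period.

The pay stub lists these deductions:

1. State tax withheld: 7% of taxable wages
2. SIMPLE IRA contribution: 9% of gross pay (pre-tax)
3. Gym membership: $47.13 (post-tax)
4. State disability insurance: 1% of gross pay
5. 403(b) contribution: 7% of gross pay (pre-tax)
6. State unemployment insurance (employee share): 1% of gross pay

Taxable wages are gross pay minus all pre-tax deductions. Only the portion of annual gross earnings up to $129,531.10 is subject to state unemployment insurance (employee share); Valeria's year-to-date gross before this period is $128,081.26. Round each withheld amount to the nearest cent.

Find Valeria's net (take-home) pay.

$2,434.87

SIMPLE IRA contribution: $3,237.17 × 0.09 = $291.35
403(b) contribution: $3,237.17 × 0.07 = $226.60
Pre-tax total = $291.35 + $226.60 = $517.95
Taxable wages = $3,237.17 − $517.95 = $2,719.22
State tax withheld: $2,719.22 × 0.07 = $190.35
State unemployment insurance (employee share): only $129,531.10 − $128,081.26 = $1,449.84 of this check is subject → $1,449.84 × 0.01 = $14.50
State disability insurance: $3,237.17 × 0.01 = $32.37
Gym membership: $47.13
Total deductions = $291.35 + $226.60 + $190.35 + $14.50 + $32.37 + $47.13 = $802.30
Net pay = $3,237.17 − $802.30 = $2,434.87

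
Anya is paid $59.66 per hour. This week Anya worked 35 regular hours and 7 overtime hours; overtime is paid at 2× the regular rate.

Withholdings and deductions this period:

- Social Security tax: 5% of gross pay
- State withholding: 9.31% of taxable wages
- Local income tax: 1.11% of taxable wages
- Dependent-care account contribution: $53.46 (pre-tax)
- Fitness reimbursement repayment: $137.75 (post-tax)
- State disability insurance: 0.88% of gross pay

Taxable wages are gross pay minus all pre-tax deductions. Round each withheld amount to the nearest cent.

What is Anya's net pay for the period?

Regular pay: 35 × $59.66 = $2088.10
Overtime pay: 7 × $59.66 × 2 = $835.24
Gross pay = $2088.10 + $835.24 = $2923.34
Dependent-care account contribution: $53.46
Taxable wages = $2923.34 − $53.46 = $2869.88
Local income tax: $2869.88 × 0.0111 = $31.86
State withholding: $2869.88 × 0.0931 = $267.19
State disability insurance: $2923.34 × 0.0088 = $25.73
Social Security tax: $2923.34 × 0.05 = $146.17
Fitness reimbursement repayment: $137.75
Total deductions = $53.46 + $31.86 + $267.19 + $25.73 + $146.17 + $137.75 = $662.16
Net pay = $2923.34 − $662.16 = $2261.18

$2261.18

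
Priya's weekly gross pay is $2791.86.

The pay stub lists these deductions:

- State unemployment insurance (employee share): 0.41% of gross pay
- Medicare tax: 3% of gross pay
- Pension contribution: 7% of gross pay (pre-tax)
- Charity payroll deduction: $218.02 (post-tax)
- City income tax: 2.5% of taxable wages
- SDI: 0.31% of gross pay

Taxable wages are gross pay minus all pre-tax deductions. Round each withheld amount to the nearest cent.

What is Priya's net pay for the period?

$2209.64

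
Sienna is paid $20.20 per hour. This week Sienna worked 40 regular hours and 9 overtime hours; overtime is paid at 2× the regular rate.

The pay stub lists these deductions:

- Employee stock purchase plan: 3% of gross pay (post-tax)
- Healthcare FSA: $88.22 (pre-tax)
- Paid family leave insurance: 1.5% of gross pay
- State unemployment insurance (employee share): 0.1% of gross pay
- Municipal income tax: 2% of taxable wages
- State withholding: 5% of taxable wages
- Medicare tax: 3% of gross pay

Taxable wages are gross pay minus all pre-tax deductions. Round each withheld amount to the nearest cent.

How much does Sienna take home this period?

$918.50

Regular pay: 40 × $20.20 = $808.00
Overtime pay: 9 × $20.20 × 2 = $363.60
Gross pay = $808.00 + $363.60 = $1,171.60
Healthcare FSA: $88.22
Taxable wages = $1,171.60 − $88.22 = $1,083.38
Municipal income tax: $1,083.38 × 0.02 = $21.67
State withholding: $1,083.38 × 0.05 = $54.17
Paid family leave insurance: $1,171.60 × 0.015 = $17.57
State unemployment insurance (employee share): $1,171.60 × 0.001 = $1.17
Medicare tax: $1,171.60 × 0.03 = $35.15
Employee stock purchase plan: $1,171.60 × 0.03 = $35.15
Total deductions = $88.22 + $21.67 + $54.17 + $17.57 + $1.17 + $35.15 + $35.15 = $253.10
Net pay = $1,171.60 − $253.10 = $918.50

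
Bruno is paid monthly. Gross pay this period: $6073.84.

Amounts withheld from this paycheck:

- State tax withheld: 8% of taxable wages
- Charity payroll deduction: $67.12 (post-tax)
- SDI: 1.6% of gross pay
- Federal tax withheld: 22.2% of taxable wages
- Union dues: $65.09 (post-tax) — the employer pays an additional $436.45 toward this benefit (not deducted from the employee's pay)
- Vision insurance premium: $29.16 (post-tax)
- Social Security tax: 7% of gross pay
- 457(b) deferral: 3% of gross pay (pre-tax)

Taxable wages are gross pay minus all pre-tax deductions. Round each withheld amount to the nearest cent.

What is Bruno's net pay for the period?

$3428.63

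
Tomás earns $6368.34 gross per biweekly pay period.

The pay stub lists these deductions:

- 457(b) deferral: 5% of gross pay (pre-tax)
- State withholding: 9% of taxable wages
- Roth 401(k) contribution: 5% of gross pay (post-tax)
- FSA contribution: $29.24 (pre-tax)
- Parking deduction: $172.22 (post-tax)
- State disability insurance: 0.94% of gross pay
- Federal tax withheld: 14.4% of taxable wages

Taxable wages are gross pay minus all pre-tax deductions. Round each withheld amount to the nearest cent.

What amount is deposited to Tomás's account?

$4061.34

FSA contribution: $29.24
457(b) deferral: $6368.34 × 0.05 = $318.42
Pre-tax total = $29.24 + $318.42 = $347.66
Taxable wages = $6368.34 − $347.66 = $6020.68
State withholding: $6020.68 × 0.09 = $541.86
Federal tax withheld: $6020.68 × 0.144 = $866.98
State disability insurance: $6368.34 × 0.0094 = $59.86
Parking deduction: $172.22
Roth 401(k) contribution: $6368.34 × 0.05 = $318.42
Total deductions = $29.24 + $318.42 + $541.86 + $866.98 + $59.86 + $172.22 + $318.42 = $2307.00
Net pay = $6368.34 − $2307.00 = $4061.34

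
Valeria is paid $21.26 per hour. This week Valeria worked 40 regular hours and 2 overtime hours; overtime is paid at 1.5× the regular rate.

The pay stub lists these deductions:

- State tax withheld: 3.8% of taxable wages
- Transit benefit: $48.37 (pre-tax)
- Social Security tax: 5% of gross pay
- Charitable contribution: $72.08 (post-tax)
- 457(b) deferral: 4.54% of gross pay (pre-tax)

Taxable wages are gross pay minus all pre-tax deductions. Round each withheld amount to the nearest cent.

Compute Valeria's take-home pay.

$675.20

Regular pay: 40 × $21.26 = $850.40
Overtime pay: 2 × $21.26 × 1.5 = $63.78
Gross pay = $850.40 + $63.78 = $914.18
457(b) deferral: $914.18 × 0.0454 = $41.50
Transit benefit: $48.37
Pre-tax total = $41.50 + $48.37 = $89.87
Taxable wages = $914.18 − $89.87 = $824.31
State tax withheld: $824.31 × 0.038 = $31.32
Social Security tax: $914.18 × 0.05 = $45.71
Charitable contribution: $72.08
Total deductions = $41.50 + $48.37 + $31.32 + $45.71 + $72.08 = $238.98
Net pay = $914.18 − $238.98 = $675.20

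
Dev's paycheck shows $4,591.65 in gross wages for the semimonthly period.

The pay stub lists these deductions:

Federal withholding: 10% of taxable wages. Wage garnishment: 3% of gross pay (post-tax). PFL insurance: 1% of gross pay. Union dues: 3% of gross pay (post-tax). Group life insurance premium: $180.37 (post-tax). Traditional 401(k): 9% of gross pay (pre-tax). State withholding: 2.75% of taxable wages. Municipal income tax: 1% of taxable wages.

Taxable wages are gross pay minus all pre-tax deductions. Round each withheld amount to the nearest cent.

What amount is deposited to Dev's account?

Traditional 401(k): $4,591.65 × 0.09 = $413.25
Taxable wages = $4,591.65 − $413.25 = $4,178.40
State withholding: $4,178.40 × 0.0275 = $114.91
Municipal income tax: $4,178.40 × 0.01 = $41.78
Federal withholding: $4,178.40 × 0.1 = $417.84
PFL insurance: $4,591.65 × 0.01 = $45.92
Group life insurance premium: $180.37
Wage garnishment: $4,591.65 × 0.03 = $137.75
Union dues: $4,591.65 × 0.03 = $137.75
Total deductions = $413.25 + $114.91 + $41.78 + $417.84 + $45.92 + $180.37 + $137.75 + $137.75 = $1,489.57
Net pay = $4,591.65 − $1,489.57 = $3,102.08

$3,102.08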